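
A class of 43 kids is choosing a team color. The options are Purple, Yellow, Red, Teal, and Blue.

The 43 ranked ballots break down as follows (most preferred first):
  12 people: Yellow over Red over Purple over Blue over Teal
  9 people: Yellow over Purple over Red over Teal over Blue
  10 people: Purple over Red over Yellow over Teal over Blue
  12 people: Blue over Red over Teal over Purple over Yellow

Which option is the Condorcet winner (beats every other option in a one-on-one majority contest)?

Red

Red vs Purple: 24–19
Red vs Yellow: 22–21
Red vs Teal: 43–0
Red vs Blue: 31–12
Red beats every other option.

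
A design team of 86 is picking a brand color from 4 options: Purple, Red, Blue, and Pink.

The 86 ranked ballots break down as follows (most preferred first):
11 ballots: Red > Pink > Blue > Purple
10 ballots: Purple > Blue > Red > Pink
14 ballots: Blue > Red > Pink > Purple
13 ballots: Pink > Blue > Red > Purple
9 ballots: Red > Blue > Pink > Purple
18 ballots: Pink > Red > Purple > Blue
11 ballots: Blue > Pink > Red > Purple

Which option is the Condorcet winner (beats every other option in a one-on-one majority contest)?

Blue

Blue vs Purple: 58–28
Blue vs Red: 48–38
Blue vs Pink: 44–42
Blue beats every other option.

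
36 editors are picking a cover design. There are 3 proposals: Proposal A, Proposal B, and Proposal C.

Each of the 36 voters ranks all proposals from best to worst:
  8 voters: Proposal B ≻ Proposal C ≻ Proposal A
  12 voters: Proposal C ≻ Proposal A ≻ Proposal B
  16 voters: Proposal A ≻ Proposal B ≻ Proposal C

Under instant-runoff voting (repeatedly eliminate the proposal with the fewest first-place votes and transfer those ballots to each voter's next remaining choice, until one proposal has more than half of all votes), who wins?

Round 1: Proposal A 16, Proposal B 8, Proposal C 12. Proposal B eliminated.
Round 2: Proposal A 16, Proposal C 20. Proposal C has a majority (≥19).

Proposal C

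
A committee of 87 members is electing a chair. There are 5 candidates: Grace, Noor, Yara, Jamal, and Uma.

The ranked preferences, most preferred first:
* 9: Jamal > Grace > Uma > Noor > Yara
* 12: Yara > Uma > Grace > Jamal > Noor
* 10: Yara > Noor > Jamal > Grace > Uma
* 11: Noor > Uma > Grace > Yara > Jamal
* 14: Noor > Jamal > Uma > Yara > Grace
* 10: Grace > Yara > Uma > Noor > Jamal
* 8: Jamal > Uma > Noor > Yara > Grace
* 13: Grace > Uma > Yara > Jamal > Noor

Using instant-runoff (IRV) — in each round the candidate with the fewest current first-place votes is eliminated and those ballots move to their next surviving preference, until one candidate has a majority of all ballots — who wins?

Round 1: Grace 23, Noor 25, Yara 22, Jamal 17, Uma 0. Uma eliminated.
Round 2: Grace 23, Noor 25, Yara 22, Jamal 17. Jamal eliminated.
Round 3: Grace 32, Noor 33, Yara 22. Yara eliminated.
Round 4: Grace 44, Noor 43. Grace has a majority (≥44).

Grace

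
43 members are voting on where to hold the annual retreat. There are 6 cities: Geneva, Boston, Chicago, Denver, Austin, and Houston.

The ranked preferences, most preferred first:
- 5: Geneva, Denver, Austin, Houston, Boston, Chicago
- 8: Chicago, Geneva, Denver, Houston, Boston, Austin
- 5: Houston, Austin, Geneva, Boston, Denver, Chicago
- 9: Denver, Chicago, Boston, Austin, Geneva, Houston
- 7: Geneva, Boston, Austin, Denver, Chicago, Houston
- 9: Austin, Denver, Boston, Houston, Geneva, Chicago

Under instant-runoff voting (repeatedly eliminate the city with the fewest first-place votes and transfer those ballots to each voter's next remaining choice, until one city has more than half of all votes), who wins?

Austin

Round 1: Geneva 12, Boston 0, Chicago 8, Denver 9, Austin 9, Houston 5. Boston eliminated.
Round 2: Geneva 12, Chicago 8, Denver 9, Austin 9, Houston 5. Houston eliminated.
Round 3: Geneva 12, Chicago 8, Denver 9, Austin 14. Chicago eliminated.
Round 4: Geneva 20, Denver 9, Austin 14. Denver eliminated.
Round 5: Geneva 20, Austin 23. Austin has a majority (≥22).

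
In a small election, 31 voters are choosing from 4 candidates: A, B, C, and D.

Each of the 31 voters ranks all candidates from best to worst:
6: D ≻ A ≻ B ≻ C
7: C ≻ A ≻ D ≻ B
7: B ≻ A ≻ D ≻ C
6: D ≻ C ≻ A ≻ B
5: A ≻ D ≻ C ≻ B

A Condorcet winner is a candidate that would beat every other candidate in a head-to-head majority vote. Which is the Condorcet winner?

A

A vs B: 24–7
A vs C: 18–13
A vs D: 19–12
A beats every other candidate.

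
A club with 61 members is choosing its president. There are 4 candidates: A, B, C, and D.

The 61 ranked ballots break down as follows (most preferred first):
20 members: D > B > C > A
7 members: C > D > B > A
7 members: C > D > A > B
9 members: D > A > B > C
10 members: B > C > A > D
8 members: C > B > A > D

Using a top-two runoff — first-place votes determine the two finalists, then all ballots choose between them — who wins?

C

Round 1 first-place votes: A 0, B 10, C 22, D 29. D and C advance.
Runoff: D is ranked above C on 29 ballots, C above D on 32.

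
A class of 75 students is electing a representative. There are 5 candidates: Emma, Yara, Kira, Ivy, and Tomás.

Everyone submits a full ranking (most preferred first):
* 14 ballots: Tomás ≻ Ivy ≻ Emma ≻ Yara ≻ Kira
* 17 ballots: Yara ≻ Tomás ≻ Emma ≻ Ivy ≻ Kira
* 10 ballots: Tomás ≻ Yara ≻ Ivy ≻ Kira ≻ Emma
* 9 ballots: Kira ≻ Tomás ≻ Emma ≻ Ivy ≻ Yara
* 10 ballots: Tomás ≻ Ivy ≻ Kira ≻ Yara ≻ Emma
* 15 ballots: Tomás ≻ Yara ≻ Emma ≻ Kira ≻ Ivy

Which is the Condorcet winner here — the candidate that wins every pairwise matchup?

Tomás vs Emma: 75–0
Tomás vs Yara: 58–17
Tomás vs Kira: 66–9
Tomás vs Ivy: 75–0
Tomás beats every other candidate.

Tomás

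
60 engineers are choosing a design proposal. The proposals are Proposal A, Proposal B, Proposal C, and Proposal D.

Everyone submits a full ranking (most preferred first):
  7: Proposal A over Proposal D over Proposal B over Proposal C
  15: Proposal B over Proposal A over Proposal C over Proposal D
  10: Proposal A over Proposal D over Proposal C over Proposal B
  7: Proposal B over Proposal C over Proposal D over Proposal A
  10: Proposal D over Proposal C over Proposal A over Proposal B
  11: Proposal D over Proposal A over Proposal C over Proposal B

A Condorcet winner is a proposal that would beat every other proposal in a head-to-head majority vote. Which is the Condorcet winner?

Proposal A vs Proposal B: 38–22
Proposal A vs Proposal C: 43–17
Proposal A vs Proposal D: 32–28
Proposal A beats every other proposal.

Proposal A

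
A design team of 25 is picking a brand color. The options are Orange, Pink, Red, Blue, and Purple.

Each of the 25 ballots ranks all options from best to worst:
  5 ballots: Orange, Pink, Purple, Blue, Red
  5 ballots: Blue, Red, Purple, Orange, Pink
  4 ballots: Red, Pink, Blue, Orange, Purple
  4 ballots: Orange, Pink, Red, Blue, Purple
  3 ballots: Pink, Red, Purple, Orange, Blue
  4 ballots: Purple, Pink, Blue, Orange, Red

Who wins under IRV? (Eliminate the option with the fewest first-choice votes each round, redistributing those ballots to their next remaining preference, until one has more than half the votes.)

Blue

Round 1: Orange 9, Pink 3, Red 4, Blue 5, Purple 4. Pink eliminated.
Round 2: Orange 9, Red 7, Blue 5, Purple 4. Purple eliminated.
Round 3: Orange 9, Red 7, Blue 9. Red eliminated.
Round 4: Orange 12, Blue 13. Blue has a majority (≥13).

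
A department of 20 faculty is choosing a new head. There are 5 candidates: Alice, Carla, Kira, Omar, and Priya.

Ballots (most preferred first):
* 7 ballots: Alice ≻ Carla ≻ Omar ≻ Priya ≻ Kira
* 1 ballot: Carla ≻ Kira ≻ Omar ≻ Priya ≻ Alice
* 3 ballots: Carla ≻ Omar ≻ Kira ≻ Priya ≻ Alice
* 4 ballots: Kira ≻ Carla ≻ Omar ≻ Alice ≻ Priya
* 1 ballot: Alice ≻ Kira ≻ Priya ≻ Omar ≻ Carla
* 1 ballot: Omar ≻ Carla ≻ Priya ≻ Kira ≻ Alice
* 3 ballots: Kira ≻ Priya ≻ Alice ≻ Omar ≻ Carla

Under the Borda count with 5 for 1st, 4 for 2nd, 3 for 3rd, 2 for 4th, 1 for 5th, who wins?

Alice: 7×5 + 1×1 + 3×1 + 4×2 + 1×5 + 1×1 + 3×3 = 62
Carla: 7×4 + 1×5 + 3×5 + 4×4 + 1×1 + 1×4 + 3×1 = 72
Kira: 7×1 + 1×4 + 3×3 + 4×5 + 1×4 + 1×2 + 3×5 = 61
Omar: 7×3 + 1×3 + 3×4 + 4×3 + 1×2 + 1×5 + 3×2 = 61
Priya: 7×2 + 1×2 + 3×2 + 4×1 + 1×3 + 1×3 + 3×4 = 44

Carla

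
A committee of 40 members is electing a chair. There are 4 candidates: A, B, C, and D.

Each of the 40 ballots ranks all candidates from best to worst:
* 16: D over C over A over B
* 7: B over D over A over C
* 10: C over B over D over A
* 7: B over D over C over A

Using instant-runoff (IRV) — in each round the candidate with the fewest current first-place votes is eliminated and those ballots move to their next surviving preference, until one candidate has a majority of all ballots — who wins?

Round 1: A 0, B 14, C 10, D 16. A eliminated.
Round 2: B 14, C 10, D 16. C eliminated.
Round 3: B 24, D 16. B has a majority (≥21).

B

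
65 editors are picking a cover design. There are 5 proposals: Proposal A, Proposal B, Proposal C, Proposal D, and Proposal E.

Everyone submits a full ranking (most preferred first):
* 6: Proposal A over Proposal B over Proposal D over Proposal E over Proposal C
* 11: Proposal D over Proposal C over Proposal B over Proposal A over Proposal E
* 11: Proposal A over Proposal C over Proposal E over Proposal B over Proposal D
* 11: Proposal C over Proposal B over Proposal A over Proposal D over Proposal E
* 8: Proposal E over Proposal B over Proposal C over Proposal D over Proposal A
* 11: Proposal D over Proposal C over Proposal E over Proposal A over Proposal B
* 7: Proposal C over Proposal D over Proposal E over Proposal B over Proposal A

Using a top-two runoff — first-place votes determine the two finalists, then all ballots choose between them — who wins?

Round 1 first-place votes: Proposal A 17, Proposal B 0, Proposal C 18, Proposal D 22, Proposal E 8. Proposal D and Proposal C advance.
Runoff: Proposal D is ranked above Proposal C on 28 ballots, Proposal C above Proposal D on 37.

Proposal C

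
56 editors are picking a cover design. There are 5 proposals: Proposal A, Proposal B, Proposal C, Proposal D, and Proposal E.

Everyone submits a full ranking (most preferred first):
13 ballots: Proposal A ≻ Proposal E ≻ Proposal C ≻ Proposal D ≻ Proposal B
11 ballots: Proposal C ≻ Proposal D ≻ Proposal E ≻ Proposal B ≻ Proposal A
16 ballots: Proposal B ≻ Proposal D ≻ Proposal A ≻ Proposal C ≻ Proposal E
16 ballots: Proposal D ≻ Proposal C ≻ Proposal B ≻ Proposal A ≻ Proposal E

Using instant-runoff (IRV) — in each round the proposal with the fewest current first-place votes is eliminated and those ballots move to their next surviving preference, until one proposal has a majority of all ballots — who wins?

Round 1: Proposal A 13, Proposal B 16, Proposal C 11, Proposal D 16, Proposal E 0. Proposal E eliminated.
Round 2: Proposal A 13, Proposal B 16, Proposal C 11, Proposal D 16. Proposal C eliminated.
Round 3: Proposal A 13, Proposal B 16, Proposal D 27. Proposal A eliminated.
Round 4: Proposal B 16, Proposal D 40. Proposal D has a majority (≥29).

Proposal D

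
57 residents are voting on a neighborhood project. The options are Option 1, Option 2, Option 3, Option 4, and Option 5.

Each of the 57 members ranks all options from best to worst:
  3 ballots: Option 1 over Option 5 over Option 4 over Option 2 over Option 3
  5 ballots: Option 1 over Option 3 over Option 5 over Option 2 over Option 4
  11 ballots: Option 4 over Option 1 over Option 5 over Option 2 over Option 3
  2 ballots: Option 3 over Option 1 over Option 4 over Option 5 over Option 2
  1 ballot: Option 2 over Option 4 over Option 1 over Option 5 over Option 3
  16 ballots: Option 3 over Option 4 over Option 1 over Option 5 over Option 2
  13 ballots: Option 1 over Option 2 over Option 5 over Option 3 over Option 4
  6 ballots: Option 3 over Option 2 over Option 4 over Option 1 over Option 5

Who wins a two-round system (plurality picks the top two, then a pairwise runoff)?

Round 1 first-place votes: Option 1 21, Option 2 1, Option 3 24, Option 4 11, Option 5 0. Option 3 and Option 1 advance.
Runoff: Option 3 is ranked above Option 1 on 24 ballots, Option 1 above Option 3 on 33.

Option 1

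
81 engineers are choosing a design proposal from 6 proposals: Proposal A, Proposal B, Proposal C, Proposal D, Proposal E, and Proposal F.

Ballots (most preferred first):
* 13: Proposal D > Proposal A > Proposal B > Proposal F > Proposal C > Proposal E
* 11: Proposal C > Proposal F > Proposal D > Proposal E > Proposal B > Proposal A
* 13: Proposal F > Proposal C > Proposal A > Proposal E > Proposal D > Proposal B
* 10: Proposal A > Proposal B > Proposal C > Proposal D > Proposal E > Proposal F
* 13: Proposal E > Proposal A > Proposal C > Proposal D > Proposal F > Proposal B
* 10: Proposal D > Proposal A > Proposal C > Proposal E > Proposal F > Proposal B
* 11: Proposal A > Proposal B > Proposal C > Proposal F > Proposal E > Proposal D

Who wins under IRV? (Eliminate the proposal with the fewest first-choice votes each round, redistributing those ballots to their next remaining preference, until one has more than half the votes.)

Proposal A

Round 1: Proposal A 21, Proposal B 0, Proposal C 11, Proposal D 23, Proposal E 13, Proposal F 13. Proposal B eliminated.
Round 2: Proposal A 21, Proposal C 11, Proposal D 23, Proposal E 13, Proposal F 13. Proposal C eliminated.
Round 3: Proposal A 21, Proposal D 23, Proposal E 13, Proposal F 24. Proposal E eliminated.
Round 4: Proposal A 34, Proposal D 23, Proposal F 24. Proposal D eliminated.
Round 5: Proposal A 57, Proposal F 24. Proposal A has a majority (≥41).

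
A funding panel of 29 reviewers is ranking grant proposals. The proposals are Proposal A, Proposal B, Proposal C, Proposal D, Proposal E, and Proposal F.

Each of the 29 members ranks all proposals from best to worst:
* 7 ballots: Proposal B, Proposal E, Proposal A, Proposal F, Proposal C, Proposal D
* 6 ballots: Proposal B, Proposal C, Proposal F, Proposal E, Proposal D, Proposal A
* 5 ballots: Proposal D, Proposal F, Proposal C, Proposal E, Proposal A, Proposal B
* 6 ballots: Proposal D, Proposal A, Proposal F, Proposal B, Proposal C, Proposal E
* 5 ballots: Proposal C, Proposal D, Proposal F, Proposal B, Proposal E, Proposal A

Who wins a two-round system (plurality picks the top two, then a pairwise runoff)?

Proposal D

Round 1 first-place votes: Proposal A 0, Proposal B 13, Proposal C 5, Proposal D 11, Proposal E 0, Proposal F 0. Proposal B and Proposal D advance.
Runoff: Proposal B is ranked above Proposal D on 13 ballots, Proposal D above Proposal B on 16.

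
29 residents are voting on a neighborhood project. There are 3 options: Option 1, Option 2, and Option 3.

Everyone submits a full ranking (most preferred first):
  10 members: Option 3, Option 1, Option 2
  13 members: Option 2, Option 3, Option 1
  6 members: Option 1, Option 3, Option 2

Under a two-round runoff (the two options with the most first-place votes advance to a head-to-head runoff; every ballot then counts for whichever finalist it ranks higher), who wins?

Option 3

Round 1 first-place votes: Option 1 6, Option 2 13, Option 3 10. Option 2 and Option 3 advance.
Runoff: Option 2 is ranked above Option 3 on 13 ballots, Option 3 above Option 2 on 16.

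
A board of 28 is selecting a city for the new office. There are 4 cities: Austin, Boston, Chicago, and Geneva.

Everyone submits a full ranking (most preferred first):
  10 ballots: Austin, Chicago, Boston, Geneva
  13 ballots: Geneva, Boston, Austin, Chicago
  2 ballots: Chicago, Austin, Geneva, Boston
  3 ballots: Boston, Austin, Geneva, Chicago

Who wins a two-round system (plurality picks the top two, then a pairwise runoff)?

Round 1 first-place votes: Austin 10, Boston 3, Chicago 2, Geneva 13. Geneva and Austin advance.
Runoff: Geneva is ranked above Austin on 13 ballots, Austin above Geneva on 15.

Austin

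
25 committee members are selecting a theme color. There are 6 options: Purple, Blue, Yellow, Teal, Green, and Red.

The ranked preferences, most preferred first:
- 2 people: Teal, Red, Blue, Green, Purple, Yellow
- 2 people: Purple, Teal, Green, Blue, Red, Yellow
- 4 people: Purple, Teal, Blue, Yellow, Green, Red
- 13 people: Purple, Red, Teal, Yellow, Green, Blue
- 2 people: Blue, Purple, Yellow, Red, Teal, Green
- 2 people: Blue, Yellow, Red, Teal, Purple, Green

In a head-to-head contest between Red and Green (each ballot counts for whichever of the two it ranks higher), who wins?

Red

Red is ranked above Green on 19 ballots; Green above Red on 6.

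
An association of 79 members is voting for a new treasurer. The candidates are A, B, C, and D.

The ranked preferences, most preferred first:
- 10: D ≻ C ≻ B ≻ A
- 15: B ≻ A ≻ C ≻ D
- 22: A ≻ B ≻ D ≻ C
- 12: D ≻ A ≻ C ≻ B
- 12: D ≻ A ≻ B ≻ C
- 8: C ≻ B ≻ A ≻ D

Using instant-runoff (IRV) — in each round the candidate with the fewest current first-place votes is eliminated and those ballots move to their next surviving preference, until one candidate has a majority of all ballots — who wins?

B

Round 1: A 22, B 15, C 8, D 34. C eliminated.
Round 2: A 22, B 23, D 34. A eliminated.
Round 3: B 45, D 34. B has a majority (≥40).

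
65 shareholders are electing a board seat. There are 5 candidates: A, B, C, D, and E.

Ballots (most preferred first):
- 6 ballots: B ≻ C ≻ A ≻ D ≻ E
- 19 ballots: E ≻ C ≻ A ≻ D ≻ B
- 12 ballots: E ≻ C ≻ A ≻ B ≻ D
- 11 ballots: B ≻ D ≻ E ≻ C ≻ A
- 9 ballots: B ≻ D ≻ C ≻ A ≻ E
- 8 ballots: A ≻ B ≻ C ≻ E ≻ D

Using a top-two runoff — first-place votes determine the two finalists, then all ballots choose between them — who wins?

B

Round 1 first-place votes: A 8, B 26, C 0, D 0, E 31. E and B advance.
Runoff: E is ranked above B on 31 ballots, B above E on 34.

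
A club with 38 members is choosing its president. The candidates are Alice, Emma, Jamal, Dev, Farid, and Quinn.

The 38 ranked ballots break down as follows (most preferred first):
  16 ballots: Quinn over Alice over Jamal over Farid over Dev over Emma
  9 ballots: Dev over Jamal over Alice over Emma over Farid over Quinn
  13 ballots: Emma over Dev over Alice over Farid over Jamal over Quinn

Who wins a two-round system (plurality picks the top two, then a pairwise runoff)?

Emma

Round 1 first-place votes: Alice 0, Emma 13, Jamal 0, Dev 9, Farid 0, Quinn 16. Quinn and Emma advance.
Runoff: Quinn is ranked above Emma on 16 ballots, Emma above Quinn on 22.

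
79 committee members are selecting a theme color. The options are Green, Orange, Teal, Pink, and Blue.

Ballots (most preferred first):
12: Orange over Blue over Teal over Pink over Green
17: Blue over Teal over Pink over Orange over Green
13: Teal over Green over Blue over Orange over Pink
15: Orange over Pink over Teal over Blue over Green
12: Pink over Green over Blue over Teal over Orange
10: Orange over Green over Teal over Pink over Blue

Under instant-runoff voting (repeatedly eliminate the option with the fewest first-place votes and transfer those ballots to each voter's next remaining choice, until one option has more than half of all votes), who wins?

Round 1: Green 0, Orange 37, Teal 13, Pink 12, Blue 17. Green eliminated.
Round 2: Orange 37, Teal 13, Pink 12, Blue 17. Pink eliminated.
Round 3: Orange 37, Teal 13, Blue 29. Teal eliminated.
Round 4: Orange 37, Blue 42. Blue has a majority (≥40).

Blue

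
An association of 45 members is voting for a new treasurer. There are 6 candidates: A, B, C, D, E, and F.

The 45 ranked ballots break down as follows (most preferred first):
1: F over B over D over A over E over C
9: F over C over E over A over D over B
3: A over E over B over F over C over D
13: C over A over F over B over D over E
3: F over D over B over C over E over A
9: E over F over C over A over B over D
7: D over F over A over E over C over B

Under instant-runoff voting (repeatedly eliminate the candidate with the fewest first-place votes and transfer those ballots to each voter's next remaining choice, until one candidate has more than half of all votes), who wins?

Round 1: A 3, B 0, C 13, D 7, E 9, F 13. B eliminated.
Round 2: A 3, C 13, D 7, E 9, F 13. A eliminated.
Round 3: C 13, D 7, E 12, F 13. D eliminated.
Round 4: C 13, E 12, F 20. E eliminated.
Round 5: C 13, F 32. F has a majority (≥23).

F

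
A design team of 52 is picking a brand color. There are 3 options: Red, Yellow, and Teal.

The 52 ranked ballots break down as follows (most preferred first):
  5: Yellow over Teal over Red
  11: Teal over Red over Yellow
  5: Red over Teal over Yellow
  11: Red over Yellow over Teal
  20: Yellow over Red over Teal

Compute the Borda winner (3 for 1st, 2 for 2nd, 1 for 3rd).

Red

Red: 5×1 + 11×2 + 5×3 + 11×3 + 20×2 = 115
Yellow: 5×3 + 11×1 + 5×1 + 11×2 + 20×3 = 113
Teal: 5×2 + 11×3 + 5×2 + 11×1 + 20×1 = 84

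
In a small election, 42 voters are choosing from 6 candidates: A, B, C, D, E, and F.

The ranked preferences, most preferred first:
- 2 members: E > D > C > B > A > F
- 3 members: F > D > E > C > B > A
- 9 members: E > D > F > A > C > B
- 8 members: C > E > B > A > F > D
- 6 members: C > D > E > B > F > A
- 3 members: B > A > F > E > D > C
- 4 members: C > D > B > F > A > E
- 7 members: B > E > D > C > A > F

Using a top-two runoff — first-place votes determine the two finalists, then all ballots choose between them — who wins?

Round 1 first-place votes: A 0, B 10, C 18, D 0, E 11, F 3. C and E advance.
Runoff: C is ranked above E on 18 ballots, E above C on 24.

E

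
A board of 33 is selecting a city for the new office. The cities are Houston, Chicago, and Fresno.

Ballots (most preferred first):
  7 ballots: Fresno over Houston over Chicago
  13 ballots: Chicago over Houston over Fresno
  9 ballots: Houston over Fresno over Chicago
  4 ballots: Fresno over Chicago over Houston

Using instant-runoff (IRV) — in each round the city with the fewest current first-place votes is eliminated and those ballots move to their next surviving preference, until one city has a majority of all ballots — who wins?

Fresno

Round 1: Houston 9, Chicago 13, Fresno 11. Houston eliminated.
Round 2: Chicago 13, Fresno 20. Fresno has a majority (≥17).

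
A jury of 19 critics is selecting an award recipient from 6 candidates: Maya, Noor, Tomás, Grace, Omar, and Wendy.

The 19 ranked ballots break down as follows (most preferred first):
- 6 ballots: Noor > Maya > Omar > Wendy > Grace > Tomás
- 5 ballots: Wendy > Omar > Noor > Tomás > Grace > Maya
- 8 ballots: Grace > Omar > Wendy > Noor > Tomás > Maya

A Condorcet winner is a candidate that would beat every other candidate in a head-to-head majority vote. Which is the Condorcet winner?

Omar

Omar vs Maya: 13–6
Omar vs Noor: 13–6
Omar vs Tomás: 19–0
Omar vs Grace: 11–8
Omar vs Wendy: 14–5
Omar beats every other candidate.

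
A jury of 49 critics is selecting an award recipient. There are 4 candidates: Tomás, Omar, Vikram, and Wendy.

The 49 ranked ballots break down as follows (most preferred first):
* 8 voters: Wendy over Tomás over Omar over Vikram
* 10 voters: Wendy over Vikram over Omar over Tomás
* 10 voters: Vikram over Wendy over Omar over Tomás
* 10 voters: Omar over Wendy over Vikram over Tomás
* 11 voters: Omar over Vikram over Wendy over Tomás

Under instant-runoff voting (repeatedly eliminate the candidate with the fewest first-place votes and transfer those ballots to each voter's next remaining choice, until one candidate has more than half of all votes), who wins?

Wendy

Round 1: Tomás 0, Omar 21, Vikram 10, Wendy 18. Tomás eliminated.
Round 2: Omar 21, Vikram 10, Wendy 18. Vikram eliminated.
Round 3: Omar 21, Wendy 28. Wendy has a majority (≥25).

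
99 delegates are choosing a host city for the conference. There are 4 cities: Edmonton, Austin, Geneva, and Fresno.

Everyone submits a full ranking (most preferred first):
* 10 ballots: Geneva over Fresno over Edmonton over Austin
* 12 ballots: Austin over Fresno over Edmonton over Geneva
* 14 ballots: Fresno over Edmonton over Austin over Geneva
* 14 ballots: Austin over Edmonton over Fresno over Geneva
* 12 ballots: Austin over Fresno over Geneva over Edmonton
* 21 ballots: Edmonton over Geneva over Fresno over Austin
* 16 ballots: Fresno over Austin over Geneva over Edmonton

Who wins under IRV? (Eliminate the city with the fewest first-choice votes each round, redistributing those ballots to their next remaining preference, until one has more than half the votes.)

Fresno

Round 1: Edmonton 21, Austin 38, Geneva 10, Fresno 30. Geneva eliminated.
Round 2: Edmonton 21, Austin 38, Fresno 40. Edmonton eliminated.
Round 3: Austin 38, Fresno 61. Fresno has a majority (≥50).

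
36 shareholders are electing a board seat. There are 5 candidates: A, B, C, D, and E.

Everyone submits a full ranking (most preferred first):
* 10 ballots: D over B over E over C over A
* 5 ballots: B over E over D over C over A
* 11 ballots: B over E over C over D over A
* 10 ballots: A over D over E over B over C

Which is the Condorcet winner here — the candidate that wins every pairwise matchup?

D

D vs A: 26–10
D vs B: 20–16
D vs C: 25–11
D vs E: 20–16
D beats every other candidate.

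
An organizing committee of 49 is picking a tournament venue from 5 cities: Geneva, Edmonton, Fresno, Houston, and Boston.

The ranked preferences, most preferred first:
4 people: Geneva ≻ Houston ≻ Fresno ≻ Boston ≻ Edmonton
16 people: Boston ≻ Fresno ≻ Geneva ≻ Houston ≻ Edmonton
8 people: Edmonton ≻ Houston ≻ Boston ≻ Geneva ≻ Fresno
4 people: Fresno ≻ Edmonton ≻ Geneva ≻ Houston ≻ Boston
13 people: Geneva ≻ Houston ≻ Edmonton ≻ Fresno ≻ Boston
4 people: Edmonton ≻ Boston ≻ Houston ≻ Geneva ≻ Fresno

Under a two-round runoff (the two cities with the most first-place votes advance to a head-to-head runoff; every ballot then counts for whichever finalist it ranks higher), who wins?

Boston

Round 1 first-place votes: Geneva 17, Edmonton 12, Fresno 4, Houston 0, Boston 16. Geneva and Boston advance.
Runoff: Geneva is ranked above Boston on 21 ballots, Boston above Geneva on 28.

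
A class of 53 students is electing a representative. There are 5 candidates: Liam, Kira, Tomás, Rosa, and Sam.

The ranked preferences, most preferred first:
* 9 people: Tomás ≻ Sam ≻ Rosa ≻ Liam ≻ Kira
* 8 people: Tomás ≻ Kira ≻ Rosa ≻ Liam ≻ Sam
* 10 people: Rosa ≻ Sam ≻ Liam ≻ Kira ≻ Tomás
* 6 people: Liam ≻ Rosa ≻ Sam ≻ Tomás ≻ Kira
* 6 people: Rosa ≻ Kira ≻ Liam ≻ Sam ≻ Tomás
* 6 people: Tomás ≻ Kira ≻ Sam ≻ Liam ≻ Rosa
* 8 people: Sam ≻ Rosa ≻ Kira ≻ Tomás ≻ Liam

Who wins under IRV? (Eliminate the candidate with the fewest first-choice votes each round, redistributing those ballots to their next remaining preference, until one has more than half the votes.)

Rosa

Round 1: Liam 6, Kira 0, Tomás 23, Rosa 16, Sam 8. Kira eliminated.
Round 2: Liam 6, Tomás 23, Rosa 16, Sam 8. Liam eliminated.
Round 3: Tomás 23, Rosa 22, Sam 8. Sam eliminated.
Round 4: Tomás 23, Rosa 30. Rosa has a majority (≥27).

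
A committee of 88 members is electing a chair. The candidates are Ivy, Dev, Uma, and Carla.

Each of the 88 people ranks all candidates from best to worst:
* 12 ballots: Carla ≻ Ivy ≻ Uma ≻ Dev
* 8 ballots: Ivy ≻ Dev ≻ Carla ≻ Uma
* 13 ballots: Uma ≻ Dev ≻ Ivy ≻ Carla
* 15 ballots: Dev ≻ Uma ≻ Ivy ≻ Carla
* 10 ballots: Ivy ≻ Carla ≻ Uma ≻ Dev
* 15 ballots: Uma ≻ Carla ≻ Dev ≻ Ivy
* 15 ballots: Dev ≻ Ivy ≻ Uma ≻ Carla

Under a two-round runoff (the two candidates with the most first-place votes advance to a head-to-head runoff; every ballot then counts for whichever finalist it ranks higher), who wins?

Uma

Round 1 first-place votes: Ivy 18, Dev 30, Uma 28, Carla 12. Dev and Uma advance.
Runoff: Dev is ranked above Uma on 38 ballots, Uma above Dev on 50.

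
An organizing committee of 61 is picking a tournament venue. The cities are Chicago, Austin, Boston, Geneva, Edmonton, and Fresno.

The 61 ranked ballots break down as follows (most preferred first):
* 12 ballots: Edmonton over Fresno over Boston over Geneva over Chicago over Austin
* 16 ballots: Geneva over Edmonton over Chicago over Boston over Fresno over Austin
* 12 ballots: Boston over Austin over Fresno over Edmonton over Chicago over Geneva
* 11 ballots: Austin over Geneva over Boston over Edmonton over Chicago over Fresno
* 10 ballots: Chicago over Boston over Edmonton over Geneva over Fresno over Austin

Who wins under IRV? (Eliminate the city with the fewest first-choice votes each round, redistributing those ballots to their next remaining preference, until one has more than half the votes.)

Boston

Round 1: Chicago 10, Austin 11, Boston 12, Geneva 16, Edmonton 12, Fresno 0. Fresno eliminated.
Round 2: Chicago 10, Austin 11, Boston 12, Geneva 16, Edmonton 12. Chicago eliminated.
Round 3: Austin 11, Boston 22, Geneva 16, Edmonton 12. Austin eliminated.
Round 4: Boston 22, Geneva 27, Edmonton 12. Edmonton eliminated.
Round 5: Boston 34, Geneva 27. Boston has a majority (≥31).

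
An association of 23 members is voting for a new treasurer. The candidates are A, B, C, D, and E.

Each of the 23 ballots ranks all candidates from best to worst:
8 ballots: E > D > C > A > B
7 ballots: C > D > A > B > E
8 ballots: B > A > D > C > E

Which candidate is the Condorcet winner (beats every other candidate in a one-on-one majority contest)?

D vs A: 15–8
D vs B: 15–8
D vs C: 16–7
D vs E: 15–8
D beats every other candidate.

D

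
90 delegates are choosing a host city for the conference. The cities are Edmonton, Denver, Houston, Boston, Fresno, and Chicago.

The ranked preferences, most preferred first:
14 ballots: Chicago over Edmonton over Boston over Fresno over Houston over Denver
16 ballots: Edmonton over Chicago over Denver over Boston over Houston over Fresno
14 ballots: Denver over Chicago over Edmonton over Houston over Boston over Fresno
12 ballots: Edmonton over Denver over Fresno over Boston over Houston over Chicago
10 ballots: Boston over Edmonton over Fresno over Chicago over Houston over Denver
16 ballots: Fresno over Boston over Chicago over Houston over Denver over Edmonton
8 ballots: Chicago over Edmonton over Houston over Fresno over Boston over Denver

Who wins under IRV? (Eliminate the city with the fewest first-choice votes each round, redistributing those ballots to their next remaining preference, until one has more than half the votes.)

Chicago

Round 1: Edmonton 28, Denver 14, Houston 0, Boston 10, Fresno 16, Chicago 22. Houston eliminated.
Round 2: Edmonton 28, Denver 14, Boston 10, Fresno 16, Chicago 22. Boston eliminated.
Round 3: Edmonton 38, Denver 14, Fresno 16, Chicago 22. Denver eliminated.
Round 4: Edmonton 38, Fresno 16, Chicago 36. Fresno eliminated.
Round 5: Edmonton 38, Chicago 52. Chicago has a majority (≥46).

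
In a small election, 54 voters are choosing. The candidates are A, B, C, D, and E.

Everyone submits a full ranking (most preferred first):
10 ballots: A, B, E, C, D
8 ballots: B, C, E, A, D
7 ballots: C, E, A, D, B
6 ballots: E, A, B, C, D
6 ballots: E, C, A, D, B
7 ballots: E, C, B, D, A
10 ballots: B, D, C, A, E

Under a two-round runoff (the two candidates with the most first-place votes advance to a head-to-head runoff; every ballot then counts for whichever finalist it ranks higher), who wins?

B

Round 1 first-place votes: A 10, B 18, C 7, D 0, E 19. E and B advance.
Runoff: E is ranked above B on 26 ballots, B above E on 28.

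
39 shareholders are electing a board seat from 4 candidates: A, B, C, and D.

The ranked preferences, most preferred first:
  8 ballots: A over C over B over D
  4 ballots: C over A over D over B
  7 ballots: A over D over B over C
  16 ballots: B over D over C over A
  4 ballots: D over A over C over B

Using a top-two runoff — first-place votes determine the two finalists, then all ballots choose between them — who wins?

Round 1 first-place votes: A 15, B 16, C 4, D 4. B and A advance.
Runoff: B is ranked above A on 16 ballots, A above B on 23.

A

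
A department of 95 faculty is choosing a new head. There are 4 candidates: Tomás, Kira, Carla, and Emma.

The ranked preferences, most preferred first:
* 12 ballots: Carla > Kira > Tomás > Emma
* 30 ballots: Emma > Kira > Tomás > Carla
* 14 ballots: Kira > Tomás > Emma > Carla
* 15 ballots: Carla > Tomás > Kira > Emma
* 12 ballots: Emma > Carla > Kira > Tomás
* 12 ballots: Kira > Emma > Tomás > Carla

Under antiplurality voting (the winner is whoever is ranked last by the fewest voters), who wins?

Kira

Last-place votes: Tomás 12, Kira 0, Carla 56, Emma 27.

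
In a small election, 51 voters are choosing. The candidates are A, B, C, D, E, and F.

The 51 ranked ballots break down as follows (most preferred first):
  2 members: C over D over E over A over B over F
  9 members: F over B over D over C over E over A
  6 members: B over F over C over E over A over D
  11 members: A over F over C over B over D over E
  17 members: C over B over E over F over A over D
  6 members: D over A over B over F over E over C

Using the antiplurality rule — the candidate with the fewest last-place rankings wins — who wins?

Last-place votes: A 9, B 0, C 6, D 23, E 11, F 2.

B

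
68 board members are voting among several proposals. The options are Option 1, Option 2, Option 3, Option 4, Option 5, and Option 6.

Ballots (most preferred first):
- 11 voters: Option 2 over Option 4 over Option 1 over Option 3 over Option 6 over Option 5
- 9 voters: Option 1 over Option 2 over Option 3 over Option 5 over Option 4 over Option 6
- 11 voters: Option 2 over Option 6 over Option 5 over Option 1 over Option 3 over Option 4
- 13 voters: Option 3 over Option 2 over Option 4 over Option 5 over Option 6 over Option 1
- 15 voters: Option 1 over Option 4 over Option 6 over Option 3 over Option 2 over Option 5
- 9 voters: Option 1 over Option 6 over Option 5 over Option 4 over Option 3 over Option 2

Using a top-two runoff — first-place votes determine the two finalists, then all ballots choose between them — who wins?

Option 2

Round 1 first-place votes: Option 1 33, Option 2 22, Option 3 13, Option 4 0, Option 5 0, Option 6 0. Option 1 and Option 2 advance.
Runoff: Option 1 is ranked above Option 2 on 33 ballots, Option 2 above Option 1 on 35.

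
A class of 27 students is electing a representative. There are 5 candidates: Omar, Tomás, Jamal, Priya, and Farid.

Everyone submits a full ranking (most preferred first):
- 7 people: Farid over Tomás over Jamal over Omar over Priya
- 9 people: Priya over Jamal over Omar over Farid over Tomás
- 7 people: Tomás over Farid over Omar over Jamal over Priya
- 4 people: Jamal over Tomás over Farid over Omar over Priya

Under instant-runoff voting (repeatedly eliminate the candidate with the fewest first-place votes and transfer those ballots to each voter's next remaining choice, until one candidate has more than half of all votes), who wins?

Tomás

Round 1: Omar 0, Tomás 7, Jamal 4, Priya 9, Farid 7. Omar eliminated.
Round 2: Tomás 7, Jamal 4, Priya 9, Farid 7. Jamal eliminated.
Round 3: Tomás 11, Priya 9, Farid 7. Farid eliminated.
Round 4: Tomás 18, Priya 9. Tomás has a majority (≥14).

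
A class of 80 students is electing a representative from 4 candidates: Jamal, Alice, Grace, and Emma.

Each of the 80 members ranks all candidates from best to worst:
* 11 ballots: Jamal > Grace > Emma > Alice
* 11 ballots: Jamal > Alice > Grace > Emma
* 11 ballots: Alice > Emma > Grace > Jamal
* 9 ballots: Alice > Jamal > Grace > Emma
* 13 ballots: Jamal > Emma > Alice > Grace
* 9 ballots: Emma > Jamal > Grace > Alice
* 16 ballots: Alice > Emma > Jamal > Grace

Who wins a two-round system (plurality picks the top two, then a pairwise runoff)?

Jamal

Round 1 first-place votes: Jamal 35, Alice 36, Grace 0, Emma 9. Alice and Jamal advance.
Runoff: Alice is ranked above Jamal on 36 ballots, Jamal above Alice on 44.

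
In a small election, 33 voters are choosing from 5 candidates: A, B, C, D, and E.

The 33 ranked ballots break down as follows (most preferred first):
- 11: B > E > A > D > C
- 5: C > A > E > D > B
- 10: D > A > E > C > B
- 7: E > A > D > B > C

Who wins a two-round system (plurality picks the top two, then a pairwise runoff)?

Round 1 first-place votes: A 0, B 11, C 5, D 10, E 7. B and D advance.
Runoff: B is ranked above D on 11 ballots, D above B on 22.

D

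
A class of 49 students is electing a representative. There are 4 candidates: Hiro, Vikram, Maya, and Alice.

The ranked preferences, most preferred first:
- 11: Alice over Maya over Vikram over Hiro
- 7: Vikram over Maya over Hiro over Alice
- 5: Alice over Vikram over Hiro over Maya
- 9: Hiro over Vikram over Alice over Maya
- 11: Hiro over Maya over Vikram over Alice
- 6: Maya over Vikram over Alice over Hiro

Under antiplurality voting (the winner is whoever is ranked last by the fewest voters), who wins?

Last-place votes: Hiro 17, Vikram 0, Maya 14, Alice 18.

Vikram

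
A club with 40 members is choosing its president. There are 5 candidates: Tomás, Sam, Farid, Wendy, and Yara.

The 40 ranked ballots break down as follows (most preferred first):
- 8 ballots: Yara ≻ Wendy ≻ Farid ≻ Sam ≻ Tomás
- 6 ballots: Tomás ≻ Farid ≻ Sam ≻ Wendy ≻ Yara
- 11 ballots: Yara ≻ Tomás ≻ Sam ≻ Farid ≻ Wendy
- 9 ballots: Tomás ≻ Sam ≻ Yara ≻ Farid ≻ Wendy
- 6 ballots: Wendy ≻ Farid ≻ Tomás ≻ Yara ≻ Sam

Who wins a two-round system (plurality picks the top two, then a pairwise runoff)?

Round 1 first-place votes: Tomás 15, Sam 0, Farid 0, Wendy 6, Yara 19. Yara and Tomás advance.
Runoff: Yara is ranked above Tomás on 19 ballots, Tomás above Yara on 21.

Tomás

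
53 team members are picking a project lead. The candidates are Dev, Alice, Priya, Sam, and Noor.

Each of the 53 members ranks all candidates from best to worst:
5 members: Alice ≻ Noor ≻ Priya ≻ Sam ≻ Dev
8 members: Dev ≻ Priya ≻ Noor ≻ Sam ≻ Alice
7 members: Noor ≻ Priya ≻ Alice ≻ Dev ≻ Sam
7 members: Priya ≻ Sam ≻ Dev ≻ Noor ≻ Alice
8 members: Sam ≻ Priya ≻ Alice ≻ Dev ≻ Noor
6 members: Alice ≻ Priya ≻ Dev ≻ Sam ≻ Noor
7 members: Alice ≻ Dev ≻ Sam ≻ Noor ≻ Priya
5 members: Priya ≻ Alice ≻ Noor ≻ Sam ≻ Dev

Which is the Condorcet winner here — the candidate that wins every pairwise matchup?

Priya

Priya vs Dev: 38–15
Priya vs Alice: 35–18
Priya vs Sam: 38–15
Priya vs Noor: 34–19
Priya beats every other candidate.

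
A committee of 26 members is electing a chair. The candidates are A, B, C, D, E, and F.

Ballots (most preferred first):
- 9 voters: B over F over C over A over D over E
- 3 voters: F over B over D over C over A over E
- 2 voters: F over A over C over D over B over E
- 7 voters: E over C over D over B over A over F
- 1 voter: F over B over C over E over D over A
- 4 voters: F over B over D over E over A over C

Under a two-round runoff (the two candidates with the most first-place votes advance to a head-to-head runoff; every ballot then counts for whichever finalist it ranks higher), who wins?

B

Round 1 first-place votes: A 0, B 9, C 0, D 0, E 7, F 10. F and B advance.
Runoff: F is ranked above B on 10 ballots, B above F on 16.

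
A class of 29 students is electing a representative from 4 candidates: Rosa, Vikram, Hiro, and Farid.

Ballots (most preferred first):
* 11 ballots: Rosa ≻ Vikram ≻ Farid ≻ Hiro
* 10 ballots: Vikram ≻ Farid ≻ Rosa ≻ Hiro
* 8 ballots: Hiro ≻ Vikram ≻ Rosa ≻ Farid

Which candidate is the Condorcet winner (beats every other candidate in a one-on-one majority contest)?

Vikram vs Rosa: 18–11
Vikram vs Hiro: 21–8
Vikram vs Farid: 29–0
Vikram beats every other candidate.

Vikram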